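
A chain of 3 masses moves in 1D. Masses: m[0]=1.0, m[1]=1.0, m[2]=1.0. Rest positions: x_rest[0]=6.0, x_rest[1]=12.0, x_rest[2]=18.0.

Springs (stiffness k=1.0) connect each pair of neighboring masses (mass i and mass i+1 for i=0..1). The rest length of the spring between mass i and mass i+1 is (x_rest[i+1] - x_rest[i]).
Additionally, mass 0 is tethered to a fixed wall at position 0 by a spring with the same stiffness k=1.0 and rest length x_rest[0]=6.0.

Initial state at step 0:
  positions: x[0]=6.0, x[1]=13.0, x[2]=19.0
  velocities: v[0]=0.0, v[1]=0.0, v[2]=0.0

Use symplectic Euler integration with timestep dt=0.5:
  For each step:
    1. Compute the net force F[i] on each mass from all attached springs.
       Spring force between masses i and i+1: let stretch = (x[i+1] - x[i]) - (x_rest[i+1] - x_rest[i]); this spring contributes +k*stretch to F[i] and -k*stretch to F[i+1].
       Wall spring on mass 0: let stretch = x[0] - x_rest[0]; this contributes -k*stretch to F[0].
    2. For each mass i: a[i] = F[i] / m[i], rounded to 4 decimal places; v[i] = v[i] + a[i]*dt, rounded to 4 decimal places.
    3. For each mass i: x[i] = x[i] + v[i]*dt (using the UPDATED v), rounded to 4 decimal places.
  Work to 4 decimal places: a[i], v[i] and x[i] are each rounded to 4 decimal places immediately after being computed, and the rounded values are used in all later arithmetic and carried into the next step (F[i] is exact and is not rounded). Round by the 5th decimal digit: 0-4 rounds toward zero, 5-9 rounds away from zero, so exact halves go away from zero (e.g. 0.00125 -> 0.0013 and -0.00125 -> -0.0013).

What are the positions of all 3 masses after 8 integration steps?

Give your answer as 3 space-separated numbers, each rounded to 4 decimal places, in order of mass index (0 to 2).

Answer: 5.7567 11.6607 17.8021

Derivation:
Step 0: x=[6.0000 13.0000 19.0000] v=[0.0000 0.0000 0.0000]
Step 1: x=[6.2500 12.7500 19.0000] v=[0.5000 -0.5000 0.0000]
Step 2: x=[6.5625 12.4375 18.9375] v=[0.6250 -0.6250 -0.1250]
Step 3: x=[6.7032 12.2813 18.7500] v=[0.2813 -0.3125 -0.3750]
Step 4: x=[6.5626 12.3477 18.4453] v=[-0.2813 0.1328 -0.6094]
Step 5: x=[6.2276 12.4923 18.1162] v=[-0.6701 0.2891 -0.6582]
Step 6: x=[5.9018 12.4767 17.8811] v=[-0.6516 -0.0313 -0.4702]
Step 7: x=[5.7443 12.1684 17.7949] v=[-0.3151 -0.6166 -0.1724]
Step 8: x=[5.7567 11.6607 17.8021] v=[0.0248 -1.0154 0.0144]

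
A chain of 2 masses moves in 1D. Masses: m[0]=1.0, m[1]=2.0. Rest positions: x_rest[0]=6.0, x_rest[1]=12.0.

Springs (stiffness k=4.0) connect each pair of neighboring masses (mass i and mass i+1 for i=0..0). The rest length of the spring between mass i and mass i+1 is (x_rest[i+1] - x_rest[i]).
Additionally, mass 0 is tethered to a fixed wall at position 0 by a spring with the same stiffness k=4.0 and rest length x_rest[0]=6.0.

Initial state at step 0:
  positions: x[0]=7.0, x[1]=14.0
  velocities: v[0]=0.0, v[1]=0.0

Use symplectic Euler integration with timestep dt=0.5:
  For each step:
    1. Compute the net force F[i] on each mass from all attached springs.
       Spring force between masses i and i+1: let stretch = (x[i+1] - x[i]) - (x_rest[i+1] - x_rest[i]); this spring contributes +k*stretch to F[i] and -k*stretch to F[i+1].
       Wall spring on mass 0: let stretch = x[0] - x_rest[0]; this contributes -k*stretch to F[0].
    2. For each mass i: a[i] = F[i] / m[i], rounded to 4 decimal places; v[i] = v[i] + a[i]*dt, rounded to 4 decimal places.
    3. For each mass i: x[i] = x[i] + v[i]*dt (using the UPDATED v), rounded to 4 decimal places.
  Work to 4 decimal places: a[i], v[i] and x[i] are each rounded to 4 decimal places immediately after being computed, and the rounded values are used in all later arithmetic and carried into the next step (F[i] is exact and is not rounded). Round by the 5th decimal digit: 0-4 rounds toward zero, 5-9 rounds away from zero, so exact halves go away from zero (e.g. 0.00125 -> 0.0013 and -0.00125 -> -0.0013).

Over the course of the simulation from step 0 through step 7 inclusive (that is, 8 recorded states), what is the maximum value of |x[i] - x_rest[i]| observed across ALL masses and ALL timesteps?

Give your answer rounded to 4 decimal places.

Answer: 2.0156

Derivation:
Step 0: x=[7.0000 14.0000] v=[0.0000 0.0000]
Step 1: x=[7.0000 13.5000] v=[0.0000 -1.0000]
Step 2: x=[6.5000 12.7500] v=[-1.0000 -1.5000]
Step 3: x=[5.7500 11.8750] v=[-1.5000 -1.7500]
Step 4: x=[5.3750 10.9375] v=[-0.7500 -1.8750]
Step 5: x=[5.1875 10.2188] v=[-0.3750 -1.4375]
Step 6: x=[4.8438 9.9844] v=[-0.6874 -0.4688]
Step 7: x=[4.7969 10.1797] v=[-0.0938 0.3906]
Max displacement = 2.0156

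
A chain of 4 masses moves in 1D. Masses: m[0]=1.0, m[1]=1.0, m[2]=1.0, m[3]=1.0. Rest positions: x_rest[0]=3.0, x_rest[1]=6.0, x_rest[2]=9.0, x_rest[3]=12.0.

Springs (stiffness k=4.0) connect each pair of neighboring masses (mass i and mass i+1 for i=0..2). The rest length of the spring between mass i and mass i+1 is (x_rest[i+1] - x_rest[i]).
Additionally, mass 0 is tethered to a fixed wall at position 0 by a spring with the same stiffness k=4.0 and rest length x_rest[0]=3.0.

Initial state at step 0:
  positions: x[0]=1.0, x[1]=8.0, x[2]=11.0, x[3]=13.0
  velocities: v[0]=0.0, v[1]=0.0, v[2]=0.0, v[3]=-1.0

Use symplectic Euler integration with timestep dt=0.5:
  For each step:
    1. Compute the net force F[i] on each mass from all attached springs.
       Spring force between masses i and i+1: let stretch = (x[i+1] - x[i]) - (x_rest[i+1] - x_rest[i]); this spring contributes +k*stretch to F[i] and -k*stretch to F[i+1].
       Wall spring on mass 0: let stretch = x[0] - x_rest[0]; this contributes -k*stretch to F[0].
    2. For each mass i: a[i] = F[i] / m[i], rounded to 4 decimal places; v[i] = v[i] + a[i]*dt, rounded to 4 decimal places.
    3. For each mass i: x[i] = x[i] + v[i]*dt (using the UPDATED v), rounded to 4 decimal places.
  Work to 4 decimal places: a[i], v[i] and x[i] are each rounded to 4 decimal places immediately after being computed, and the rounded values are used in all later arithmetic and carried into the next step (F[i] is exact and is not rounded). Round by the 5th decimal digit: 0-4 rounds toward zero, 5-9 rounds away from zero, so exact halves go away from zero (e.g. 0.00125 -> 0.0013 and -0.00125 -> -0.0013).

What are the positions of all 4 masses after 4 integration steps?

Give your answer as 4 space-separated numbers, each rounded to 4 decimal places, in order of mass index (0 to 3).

Answer: 2.5000 5.5000 8.5000 11.5000

Derivation:
Step 0: x=[1.0000 8.0000 11.0000 13.0000] v=[0.0000 0.0000 0.0000 -1.0000]
Step 1: x=[7.0000 4.0000 10.0000 13.5000] v=[12.0000 -8.0000 -2.0000 1.0000]
Step 2: x=[3.0000 9.0000 6.5000 13.5000] v=[-8.0000 10.0000 -7.0000 0.0000]
Step 3: x=[2.0000 5.5000 12.5000 9.5000] v=[-2.0000 -7.0000 12.0000 -8.0000]
Step 4: x=[2.5000 5.5000 8.5000 11.5000] v=[1.0000 0.0000 -8.0000 4.0000]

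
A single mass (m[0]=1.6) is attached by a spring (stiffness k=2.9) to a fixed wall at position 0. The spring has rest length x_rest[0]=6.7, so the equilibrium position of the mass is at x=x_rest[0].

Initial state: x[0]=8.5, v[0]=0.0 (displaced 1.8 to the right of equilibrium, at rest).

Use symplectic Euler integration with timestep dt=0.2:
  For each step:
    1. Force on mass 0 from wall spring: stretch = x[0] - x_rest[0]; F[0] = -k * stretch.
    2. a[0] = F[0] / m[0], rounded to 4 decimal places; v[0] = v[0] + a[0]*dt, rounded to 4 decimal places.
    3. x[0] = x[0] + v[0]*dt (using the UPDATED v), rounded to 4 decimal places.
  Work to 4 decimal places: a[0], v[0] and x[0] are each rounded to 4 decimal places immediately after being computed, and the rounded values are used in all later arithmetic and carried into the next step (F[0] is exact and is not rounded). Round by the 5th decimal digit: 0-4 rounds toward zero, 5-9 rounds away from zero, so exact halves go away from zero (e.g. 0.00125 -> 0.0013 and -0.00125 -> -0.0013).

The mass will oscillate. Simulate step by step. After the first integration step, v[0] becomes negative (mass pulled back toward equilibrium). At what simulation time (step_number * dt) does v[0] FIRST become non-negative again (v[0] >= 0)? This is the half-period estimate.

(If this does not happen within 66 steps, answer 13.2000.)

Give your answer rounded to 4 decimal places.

Answer: 2.4000

Derivation:
Step 0: x=[8.5000] v=[0.0000]
Step 1: x=[8.3695] v=[-0.6525]
Step 2: x=[8.1180] v=[-1.2577]
Step 3: x=[7.7637] v=[-1.7717]
Step 4: x=[7.3322] v=[-2.1573]
Step 5: x=[6.8549] v=[-2.3865]
Step 6: x=[6.3664] v=[-2.4427]
Step 7: x=[5.9020] v=[-2.3218]
Step 8: x=[5.4955] v=[-2.0325]
Step 9: x=[5.1763] v=[-1.5959]
Step 10: x=[4.9676] v=[-1.0436]
Step 11: x=[4.8845] v=[-0.4156]
Step 12: x=[4.9330] v=[0.2425]
First v>=0 after going negative at step 12, time=2.4000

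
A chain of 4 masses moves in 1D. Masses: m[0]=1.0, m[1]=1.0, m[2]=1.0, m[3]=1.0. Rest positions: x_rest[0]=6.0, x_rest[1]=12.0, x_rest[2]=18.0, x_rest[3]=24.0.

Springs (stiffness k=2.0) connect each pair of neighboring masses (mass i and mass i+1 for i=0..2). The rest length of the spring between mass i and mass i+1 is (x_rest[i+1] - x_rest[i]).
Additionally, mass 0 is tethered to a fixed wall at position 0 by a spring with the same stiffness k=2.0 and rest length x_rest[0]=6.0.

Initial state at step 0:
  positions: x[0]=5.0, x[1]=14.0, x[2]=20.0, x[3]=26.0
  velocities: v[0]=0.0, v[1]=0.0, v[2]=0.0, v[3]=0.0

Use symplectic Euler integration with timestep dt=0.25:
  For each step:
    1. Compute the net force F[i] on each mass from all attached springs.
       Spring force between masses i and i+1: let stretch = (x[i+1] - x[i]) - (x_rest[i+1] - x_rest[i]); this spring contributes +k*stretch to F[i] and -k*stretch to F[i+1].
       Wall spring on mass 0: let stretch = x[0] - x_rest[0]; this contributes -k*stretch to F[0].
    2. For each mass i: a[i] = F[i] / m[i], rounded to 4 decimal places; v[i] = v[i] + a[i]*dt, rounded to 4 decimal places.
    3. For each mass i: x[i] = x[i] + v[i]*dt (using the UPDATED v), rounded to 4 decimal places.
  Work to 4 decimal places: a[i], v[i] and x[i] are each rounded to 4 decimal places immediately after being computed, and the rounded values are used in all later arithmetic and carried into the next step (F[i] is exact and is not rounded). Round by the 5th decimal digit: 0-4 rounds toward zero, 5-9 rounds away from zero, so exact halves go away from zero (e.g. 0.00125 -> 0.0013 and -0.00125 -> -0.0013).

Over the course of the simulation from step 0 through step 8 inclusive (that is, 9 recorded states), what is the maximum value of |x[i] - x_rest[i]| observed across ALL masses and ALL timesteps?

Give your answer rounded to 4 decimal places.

Step 0: x=[5.0000 14.0000 20.0000 26.0000] v=[0.0000 0.0000 0.0000 0.0000]
Step 1: x=[5.5000 13.6250 20.0000 26.0000] v=[2.0000 -1.5000 0.0000 0.0000]
Step 2: x=[6.3281 13.0313 19.9531 26.0000] v=[3.3125 -2.3750 -0.1875 0.0000]
Step 3: x=[7.2031 12.4649 19.7969 25.9941] v=[3.5001 -2.2657 -0.6250 -0.0235]
Step 4: x=[7.8355 12.1573 19.4988 25.9636] v=[2.5295 -1.2306 -1.1924 -0.1221]
Step 5: x=[8.0287 12.2271 19.0911 25.8750] v=[0.7727 0.2793 -1.6308 -0.3545]
Step 6: x=[7.7431 12.6301 18.6734 25.6884] v=[-1.1425 1.6121 -1.6709 -0.7465]
Step 7: x=[7.1005 13.1777 18.3771 25.3749] v=[-2.5706 2.1903 -1.1851 -1.2540]
Step 8: x=[6.3299 13.6156 18.3056 24.9367] v=[-3.0823 1.7514 -0.2859 -1.7529]
Max displacement = 2.0287

Answer: 2.0287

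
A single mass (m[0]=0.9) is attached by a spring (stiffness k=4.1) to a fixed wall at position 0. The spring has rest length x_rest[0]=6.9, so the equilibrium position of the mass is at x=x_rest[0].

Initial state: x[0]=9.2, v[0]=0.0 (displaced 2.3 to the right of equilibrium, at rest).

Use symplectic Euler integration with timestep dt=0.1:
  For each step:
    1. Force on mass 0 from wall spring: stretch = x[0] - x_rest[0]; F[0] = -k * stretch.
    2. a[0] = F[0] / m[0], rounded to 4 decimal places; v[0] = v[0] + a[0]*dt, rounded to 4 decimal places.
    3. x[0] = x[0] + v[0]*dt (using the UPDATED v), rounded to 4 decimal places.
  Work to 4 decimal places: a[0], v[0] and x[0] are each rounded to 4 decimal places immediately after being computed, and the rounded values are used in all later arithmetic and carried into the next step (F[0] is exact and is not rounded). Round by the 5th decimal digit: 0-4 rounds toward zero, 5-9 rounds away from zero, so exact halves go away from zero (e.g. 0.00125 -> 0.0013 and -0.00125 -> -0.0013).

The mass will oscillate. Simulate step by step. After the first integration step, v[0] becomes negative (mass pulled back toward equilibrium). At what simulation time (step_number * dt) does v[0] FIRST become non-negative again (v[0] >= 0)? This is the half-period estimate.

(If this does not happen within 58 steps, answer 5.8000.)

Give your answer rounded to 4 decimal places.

Step 0: x=[9.2000] v=[0.0000]
Step 1: x=[9.0952] v=[-1.0478]
Step 2: x=[8.8904] v=[-2.0478]
Step 3: x=[8.5950] v=[-2.9545]
Step 4: x=[8.2223] v=[-3.7267]
Step 5: x=[7.7894] v=[-4.3291]
Step 6: x=[7.3160] v=[-4.7343]
Step 7: x=[6.8236] v=[-4.9238]
Step 8: x=[6.3347] v=[-4.8890]
Step 9: x=[5.8716] v=[-4.6315]
Step 10: x=[5.4553] v=[-4.1630]
Step 11: x=[5.1048] v=[-3.5049]
Step 12: x=[4.8361] v=[-2.6871]
Step 13: x=[4.6614] v=[-1.7469]
Step 14: x=[4.5887] v=[-0.7271]
Step 15: x=[4.6213] v=[0.3258]
First v>=0 after going negative at step 15, time=1.5000

Answer: 1.5000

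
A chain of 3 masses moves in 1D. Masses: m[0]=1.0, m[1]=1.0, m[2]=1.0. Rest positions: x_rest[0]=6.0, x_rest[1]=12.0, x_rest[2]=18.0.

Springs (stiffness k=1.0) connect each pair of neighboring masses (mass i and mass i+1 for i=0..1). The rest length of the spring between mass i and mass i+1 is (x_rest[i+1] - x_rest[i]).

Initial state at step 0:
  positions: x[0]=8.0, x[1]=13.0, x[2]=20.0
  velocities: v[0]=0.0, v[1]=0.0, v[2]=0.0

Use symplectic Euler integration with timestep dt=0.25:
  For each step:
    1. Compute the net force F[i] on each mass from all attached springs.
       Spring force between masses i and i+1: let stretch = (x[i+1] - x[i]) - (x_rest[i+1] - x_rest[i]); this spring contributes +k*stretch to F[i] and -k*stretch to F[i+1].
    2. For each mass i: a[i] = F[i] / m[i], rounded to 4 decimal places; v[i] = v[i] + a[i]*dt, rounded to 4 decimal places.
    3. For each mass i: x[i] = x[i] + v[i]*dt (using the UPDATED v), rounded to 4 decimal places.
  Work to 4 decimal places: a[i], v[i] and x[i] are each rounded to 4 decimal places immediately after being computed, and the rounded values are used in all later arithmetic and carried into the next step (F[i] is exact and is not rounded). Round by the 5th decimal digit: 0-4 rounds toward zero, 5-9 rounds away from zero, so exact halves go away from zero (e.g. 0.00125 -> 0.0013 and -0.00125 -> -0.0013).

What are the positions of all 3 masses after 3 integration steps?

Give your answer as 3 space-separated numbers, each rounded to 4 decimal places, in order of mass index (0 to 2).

Step 0: x=[8.0000 13.0000 20.0000] v=[0.0000 0.0000 0.0000]
Step 1: x=[7.9375 13.1250 19.9375] v=[-0.2500 0.5000 -0.2500]
Step 2: x=[7.8242 13.3516 19.8242] v=[-0.4531 0.9063 -0.4531]
Step 3: x=[7.6814 13.6373 19.6814] v=[-0.5713 1.1426 -0.5713]

Answer: 7.6814 13.6373 19.6814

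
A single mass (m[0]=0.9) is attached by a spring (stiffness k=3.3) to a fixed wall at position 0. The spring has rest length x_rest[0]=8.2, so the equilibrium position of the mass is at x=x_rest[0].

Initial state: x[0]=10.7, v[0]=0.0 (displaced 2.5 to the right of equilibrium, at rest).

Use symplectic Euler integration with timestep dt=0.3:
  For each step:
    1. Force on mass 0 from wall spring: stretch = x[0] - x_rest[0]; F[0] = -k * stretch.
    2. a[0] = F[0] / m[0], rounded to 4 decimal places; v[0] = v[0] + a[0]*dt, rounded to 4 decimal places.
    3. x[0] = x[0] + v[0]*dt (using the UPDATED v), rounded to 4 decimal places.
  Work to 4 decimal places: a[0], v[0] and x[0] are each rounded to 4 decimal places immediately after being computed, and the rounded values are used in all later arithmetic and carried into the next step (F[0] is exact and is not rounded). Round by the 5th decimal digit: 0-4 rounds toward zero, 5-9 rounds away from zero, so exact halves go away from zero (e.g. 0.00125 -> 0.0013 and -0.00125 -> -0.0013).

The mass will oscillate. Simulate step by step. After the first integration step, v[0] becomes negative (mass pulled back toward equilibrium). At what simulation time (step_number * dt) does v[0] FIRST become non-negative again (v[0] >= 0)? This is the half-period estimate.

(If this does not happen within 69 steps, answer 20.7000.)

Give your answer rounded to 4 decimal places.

Answer: 1.8000

Derivation:
Step 0: x=[10.7000] v=[0.0000]
Step 1: x=[9.8750] v=[-2.7500]
Step 2: x=[8.4973] v=[-4.5925]
Step 3: x=[7.0215] v=[-4.9195]
Step 4: x=[5.9346] v=[-3.6231]
Step 5: x=[5.5952] v=[-1.1312]
Step 6: x=[6.1154] v=[1.7341]
First v>=0 after going negative at step 6, time=1.8000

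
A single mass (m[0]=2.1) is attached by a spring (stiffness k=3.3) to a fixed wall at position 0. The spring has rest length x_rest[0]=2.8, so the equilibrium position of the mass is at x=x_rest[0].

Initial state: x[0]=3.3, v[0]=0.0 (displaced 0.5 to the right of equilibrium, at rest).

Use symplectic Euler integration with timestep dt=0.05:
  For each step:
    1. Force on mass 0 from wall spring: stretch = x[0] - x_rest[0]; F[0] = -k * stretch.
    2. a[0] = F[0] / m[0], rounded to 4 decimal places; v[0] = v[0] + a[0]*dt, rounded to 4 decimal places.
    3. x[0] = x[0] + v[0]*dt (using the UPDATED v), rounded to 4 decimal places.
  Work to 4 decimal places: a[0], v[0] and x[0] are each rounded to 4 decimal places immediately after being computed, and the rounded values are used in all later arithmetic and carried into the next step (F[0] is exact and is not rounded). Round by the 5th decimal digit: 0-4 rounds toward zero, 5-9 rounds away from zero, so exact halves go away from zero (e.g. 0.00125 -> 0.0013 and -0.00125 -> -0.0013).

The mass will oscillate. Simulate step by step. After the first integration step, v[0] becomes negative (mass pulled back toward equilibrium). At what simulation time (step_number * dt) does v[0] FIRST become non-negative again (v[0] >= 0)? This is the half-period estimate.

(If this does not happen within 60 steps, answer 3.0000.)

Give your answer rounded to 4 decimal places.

Step 0: x=[3.3000] v=[0.0000]
Step 1: x=[3.2980] v=[-0.0393]
Step 2: x=[3.2941] v=[-0.0784]
Step 3: x=[3.2882] v=[-0.1172]
Step 4: x=[3.2804] v=[-0.1556]
Step 5: x=[3.2707] v=[-0.1933]
Step 6: x=[3.2592] v=[-0.2303]
Step 7: x=[3.2459] v=[-0.2664]
Step 8: x=[3.2308] v=[-0.3014]
Step 9: x=[3.2140] v=[-0.3353]
Step 10: x=[3.1956] v=[-0.3678]
Step 11: x=[3.1757] v=[-0.3989]
Step 12: x=[3.1543] v=[-0.4284]
Step 13: x=[3.1315] v=[-0.4562]
Step 14: x=[3.1074] v=[-0.4822]
Step 15: x=[3.0821] v=[-0.5064]
Step 16: x=[3.0557] v=[-0.5286]
Step 17: x=[3.0283] v=[-0.5487]
Step 18: x=[3.0000] v=[-0.5666]
Step 19: x=[2.9709] v=[-0.5823]
Step 20: x=[2.9411] v=[-0.5957]
Step 21: x=[2.9108] v=[-0.6068]
Step 22: x=[2.8800] v=[-0.6155]
Step 23: x=[2.8489] v=[-0.6218]
Step 24: x=[2.8176] v=[-0.6256]
Step 25: x=[2.7863] v=[-0.6270]
Step 26: x=[2.7550] v=[-0.6259]
Step 27: x=[2.7239] v=[-0.6224]
Step 28: x=[2.6931] v=[-0.6164]
Step 29: x=[2.6627] v=[-0.6080]
Step 30: x=[2.6328] v=[-0.5972]
Step 31: x=[2.6036] v=[-0.5841]
Step 32: x=[2.5752] v=[-0.5687]
Step 33: x=[2.5477] v=[-0.5510]
Step 34: x=[2.5211] v=[-0.5312]
Step 35: x=[2.4956] v=[-0.5093]
Step 36: x=[2.4713] v=[-0.4854]
Step 37: x=[2.4483] v=[-0.4596]
Step 38: x=[2.4267] v=[-0.4320]
Step 39: x=[2.4066] v=[-0.4027]
Step 40: x=[2.3880] v=[-0.3718]
Step 41: x=[2.3710] v=[-0.3394]
Step 42: x=[2.3557] v=[-0.3057]
Step 43: x=[2.3422] v=[-0.2708]
Step 44: x=[2.3305] v=[-0.2348]
Step 45: x=[2.3206] v=[-0.1979]
Step 46: x=[2.3126] v=[-0.1602]
Step 47: x=[2.3065] v=[-0.1219]
Step 48: x=[2.3023] v=[-0.0831]
Step 49: x=[2.3001] v=[-0.0440]
Step 50: x=[2.2999] v=[-0.0047]
Step 51: x=[2.3016] v=[0.0346]
First v>=0 after going negative at step 51, time=2.5500

Answer: 2.5500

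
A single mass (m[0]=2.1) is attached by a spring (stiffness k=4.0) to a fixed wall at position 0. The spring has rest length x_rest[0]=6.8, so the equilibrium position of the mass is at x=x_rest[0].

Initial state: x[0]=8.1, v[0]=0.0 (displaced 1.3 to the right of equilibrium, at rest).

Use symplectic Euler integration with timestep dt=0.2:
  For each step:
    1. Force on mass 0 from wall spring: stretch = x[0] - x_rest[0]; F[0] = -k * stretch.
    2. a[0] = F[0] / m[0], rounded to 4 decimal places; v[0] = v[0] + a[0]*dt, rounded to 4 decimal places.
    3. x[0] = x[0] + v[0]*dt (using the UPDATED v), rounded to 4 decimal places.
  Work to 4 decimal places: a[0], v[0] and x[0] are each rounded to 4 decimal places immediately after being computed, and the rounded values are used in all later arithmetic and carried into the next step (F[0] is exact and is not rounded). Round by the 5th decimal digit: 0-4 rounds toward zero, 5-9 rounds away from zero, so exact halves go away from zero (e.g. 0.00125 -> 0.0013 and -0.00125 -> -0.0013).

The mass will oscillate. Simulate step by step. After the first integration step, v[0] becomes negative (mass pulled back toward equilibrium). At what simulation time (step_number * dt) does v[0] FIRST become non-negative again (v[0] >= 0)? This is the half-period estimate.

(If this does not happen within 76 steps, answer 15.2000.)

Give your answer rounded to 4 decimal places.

Answer: 2.4000

Derivation:
Step 0: x=[8.1000] v=[0.0000]
Step 1: x=[8.0010] v=[-0.4952]
Step 2: x=[7.8105] v=[-0.9527]
Step 3: x=[7.5430] v=[-1.3377]
Step 4: x=[7.2189] v=[-1.6207]
Step 5: x=[6.8628] v=[-1.7803]
Step 6: x=[6.5020] v=[-1.8042]
Step 7: x=[6.1639] v=[-1.6907]
Step 8: x=[5.8742] v=[-1.4484]
Step 9: x=[5.6551] v=[-1.0957]
Step 10: x=[5.5232] v=[-0.6595]
Step 11: x=[5.4886] v=[-0.1731]
Step 12: x=[5.5539] v=[0.3265]
First v>=0 after going negative at step 12, time=2.4000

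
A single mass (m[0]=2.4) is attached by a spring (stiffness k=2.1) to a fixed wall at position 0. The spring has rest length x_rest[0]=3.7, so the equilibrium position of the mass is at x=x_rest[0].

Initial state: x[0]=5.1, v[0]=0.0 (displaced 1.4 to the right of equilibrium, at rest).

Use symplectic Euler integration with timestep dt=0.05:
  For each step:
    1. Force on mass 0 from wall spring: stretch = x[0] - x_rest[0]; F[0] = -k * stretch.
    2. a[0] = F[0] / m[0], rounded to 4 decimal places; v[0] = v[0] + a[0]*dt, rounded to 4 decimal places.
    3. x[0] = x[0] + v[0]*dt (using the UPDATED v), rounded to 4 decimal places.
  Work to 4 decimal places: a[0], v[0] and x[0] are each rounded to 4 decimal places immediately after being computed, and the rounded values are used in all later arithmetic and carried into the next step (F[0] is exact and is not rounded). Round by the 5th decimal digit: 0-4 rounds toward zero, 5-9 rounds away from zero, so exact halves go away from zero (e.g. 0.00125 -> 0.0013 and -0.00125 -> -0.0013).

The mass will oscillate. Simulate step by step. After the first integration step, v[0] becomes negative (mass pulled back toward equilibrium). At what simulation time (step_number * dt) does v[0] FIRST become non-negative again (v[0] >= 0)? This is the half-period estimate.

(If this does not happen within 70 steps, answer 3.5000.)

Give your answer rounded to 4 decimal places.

Step 0: x=[5.1000] v=[0.0000]
Step 1: x=[5.0969] v=[-0.0613]
Step 2: x=[5.0908] v=[-0.1224]
Step 3: x=[5.0816] v=[-0.1833]
Step 4: x=[5.0694] v=[-0.2437]
Step 5: x=[5.0542] v=[-0.3036]
Step 6: x=[5.0361] v=[-0.3628]
Step 7: x=[5.0150] v=[-0.4213]
Step 8: x=[4.9911] v=[-0.4788]
Step 9: x=[4.9643] v=[-0.5353]
Step 10: x=[4.9348] v=[-0.5906]
Step 11: x=[4.9026] v=[-0.6446]
Step 12: x=[4.8677] v=[-0.6972]
Step 13: x=[4.8303] v=[-0.7483]
Step 14: x=[4.7904] v=[-0.7978]
Step 15: x=[4.7481] v=[-0.8455]
Step 16: x=[4.7035] v=[-0.8914]
Step 17: x=[4.6567] v=[-0.9353]
Step 18: x=[4.6078] v=[-0.9772]
Step 19: x=[4.5570] v=[-1.0169]
Step 20: x=[4.5043] v=[-1.0544]
Step 21: x=[4.4498] v=[-1.0896]
Step 22: x=[4.3937] v=[-1.1224]
Step 23: x=[4.3361] v=[-1.1528]
Step 24: x=[4.2771] v=[-1.1806]
Step 25: x=[4.2168] v=[-1.2059]
Step 26: x=[4.1554] v=[-1.2285]
Step 27: x=[4.0930] v=[-1.2484]
Step 28: x=[4.0297] v=[-1.2656]
Step 29: x=[3.9657] v=[-1.2800]
Step 30: x=[3.9011] v=[-1.2916]
Step 31: x=[3.8361] v=[-1.3004]
Step 32: x=[3.7708] v=[-1.3064]
Step 33: x=[3.7053] v=[-1.3095]
Step 34: x=[3.6398] v=[-1.3097]
Step 35: x=[3.5744] v=[-1.3071]
Step 36: x=[3.5093] v=[-1.3016]
Step 37: x=[3.4446] v=[-1.2933]
Step 38: x=[3.3805] v=[-1.2821]
Step 39: x=[3.3171] v=[-1.2681]
Step 40: x=[3.2545] v=[-1.2514]
Step 41: x=[3.1929] v=[-1.2319]
Step 42: x=[3.1324] v=[-1.2097]
Step 43: x=[3.0732] v=[-1.1849]
Step 44: x=[3.0153] v=[-1.1575]
Step 45: x=[2.9589] v=[-1.1275]
Step 46: x=[2.9041] v=[-1.0951]
Step 47: x=[2.8511] v=[-1.0603]
Step 48: x=[2.7999] v=[-1.0232]
Step 49: x=[2.7507] v=[-0.9838]
Step 50: x=[2.7036] v=[-0.9423]
Step 51: x=[2.6587] v=[-0.8987]
Step 52: x=[2.6160] v=[-0.8531]
Step 53: x=[2.5757] v=[-0.8057]
Step 54: x=[2.5379] v=[-0.7565]
Step 55: x=[2.5026] v=[-0.7057]
Step 56: x=[2.4699] v=[-0.6533]
Step 57: x=[2.4399] v=[-0.5995]
Step 58: x=[2.4127] v=[-0.5444]
Step 59: x=[2.3883] v=[-0.4881]
Step 60: x=[2.3668] v=[-0.4307]
Step 61: x=[2.3482] v=[-0.3724]
Step 62: x=[2.3325] v=[-0.3133]
Step 63: x=[2.3198] v=[-0.2535]
Step 64: x=[2.3101] v=[-0.1931]
Step 65: x=[2.3035] v=[-0.1323]
Step 66: x=[2.2999] v=[-0.0712]
Step 67: x=[2.2994] v=[-0.0099]
Step 68: x=[2.3020] v=[0.0514]
First v>=0 after going negative at step 68, time=3.4000

Answer: 3.4000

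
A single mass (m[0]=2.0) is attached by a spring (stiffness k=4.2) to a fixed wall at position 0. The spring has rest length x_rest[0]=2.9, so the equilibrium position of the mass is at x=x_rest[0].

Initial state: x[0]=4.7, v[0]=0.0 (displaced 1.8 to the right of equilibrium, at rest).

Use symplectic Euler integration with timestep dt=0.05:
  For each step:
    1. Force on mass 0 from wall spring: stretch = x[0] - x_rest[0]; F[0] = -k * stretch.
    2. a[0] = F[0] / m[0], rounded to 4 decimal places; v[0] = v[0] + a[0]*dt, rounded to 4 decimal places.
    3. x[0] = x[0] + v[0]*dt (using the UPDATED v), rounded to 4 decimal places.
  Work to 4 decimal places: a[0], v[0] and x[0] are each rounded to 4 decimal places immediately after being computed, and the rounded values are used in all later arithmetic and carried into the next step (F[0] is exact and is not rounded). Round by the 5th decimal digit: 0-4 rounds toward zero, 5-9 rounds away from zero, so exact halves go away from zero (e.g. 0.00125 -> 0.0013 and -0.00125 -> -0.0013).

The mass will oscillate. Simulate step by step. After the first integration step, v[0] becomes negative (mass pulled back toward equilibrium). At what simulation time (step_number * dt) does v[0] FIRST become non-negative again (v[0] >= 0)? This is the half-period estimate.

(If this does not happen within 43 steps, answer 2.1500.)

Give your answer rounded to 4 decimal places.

Step 0: x=[4.7000] v=[0.0000]
Step 1: x=[4.6906] v=[-0.1890]
Step 2: x=[4.6718] v=[-0.3770]
Step 3: x=[4.6437] v=[-0.5630]
Step 4: x=[4.6064] v=[-0.7461]
Step 5: x=[4.5601] v=[-0.9253]
Step 6: x=[4.5051] v=[-1.0996]
Step 7: x=[4.4417] v=[-1.2681]
Step 8: x=[4.3702] v=[-1.4300]
Step 9: x=[4.2910] v=[-1.5844]
Step 10: x=[4.2045] v=[-1.7305]
Step 11: x=[4.1111] v=[-1.8675]
Step 12: x=[4.0114] v=[-1.9947]
Step 13: x=[3.9058] v=[-2.1114]
Step 14: x=[3.7950] v=[-2.2170]
Step 15: x=[3.6795] v=[-2.3110]
Step 16: x=[3.5599] v=[-2.3929]
Step 17: x=[3.4368] v=[-2.4622]
Step 18: x=[3.3109] v=[-2.5186]
Step 19: x=[3.1828] v=[-2.5617]
Step 20: x=[3.0532] v=[-2.5914]
Step 21: x=[2.9228] v=[-2.6075]
Step 22: x=[2.7923] v=[-2.6099]
Step 23: x=[2.6624] v=[-2.5986]
Step 24: x=[2.5337] v=[-2.5737]
Step 25: x=[2.4069] v=[-2.5352]
Step 26: x=[2.2827] v=[-2.4834]
Step 27: x=[2.1618] v=[-2.4186]
Step 28: x=[2.0447] v=[-2.3411]
Step 29: x=[1.9321] v=[-2.2513]
Step 30: x=[1.8246] v=[-2.1497]
Step 31: x=[1.7228] v=[-2.0368]
Step 32: x=[1.6271] v=[-1.9132]
Step 33: x=[1.5381] v=[-1.7795]
Step 34: x=[1.4563] v=[-1.6365]
Step 35: x=[1.3821] v=[-1.4849]
Step 36: x=[1.3158] v=[-1.3255]
Step 37: x=[1.2578] v=[-1.1592]
Step 38: x=[1.2085] v=[-0.9868]
Step 39: x=[1.1680] v=[-0.8092]
Step 40: x=[1.1366] v=[-0.6273]
Step 41: x=[1.1145] v=[-0.4421]
Step 42: x=[1.1018] v=[-0.2546]
Step 43: x=[1.0985] v=[-0.0658]
v[0] did not become non-negative within 43 steps; using fallback time=2.1500

Answer: 2.1500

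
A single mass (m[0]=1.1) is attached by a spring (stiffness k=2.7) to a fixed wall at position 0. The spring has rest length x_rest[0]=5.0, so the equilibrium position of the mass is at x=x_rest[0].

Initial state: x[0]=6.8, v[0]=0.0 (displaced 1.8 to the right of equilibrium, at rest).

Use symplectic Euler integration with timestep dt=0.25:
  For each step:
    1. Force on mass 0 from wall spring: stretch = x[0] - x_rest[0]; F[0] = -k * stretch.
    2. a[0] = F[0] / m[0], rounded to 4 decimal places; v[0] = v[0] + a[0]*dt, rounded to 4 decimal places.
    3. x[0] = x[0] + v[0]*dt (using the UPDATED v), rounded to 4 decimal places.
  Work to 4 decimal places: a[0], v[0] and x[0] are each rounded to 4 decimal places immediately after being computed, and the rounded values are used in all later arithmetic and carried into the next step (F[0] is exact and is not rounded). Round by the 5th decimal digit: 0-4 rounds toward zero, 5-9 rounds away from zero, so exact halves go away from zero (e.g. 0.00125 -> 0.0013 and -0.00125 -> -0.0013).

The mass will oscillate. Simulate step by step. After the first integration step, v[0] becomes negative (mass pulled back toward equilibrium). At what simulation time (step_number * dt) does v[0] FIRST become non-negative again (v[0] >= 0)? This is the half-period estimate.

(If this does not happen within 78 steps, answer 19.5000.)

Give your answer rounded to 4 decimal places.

Answer: 2.0000

Derivation:
Step 0: x=[6.8000] v=[0.0000]
Step 1: x=[6.5239] v=[-1.1046]
Step 2: x=[6.0140] v=[-2.0397]
Step 3: x=[5.3485] v=[-2.6619]
Step 4: x=[4.6296] v=[-2.8758]
Step 5: x=[3.9675] v=[-2.6485]
Step 6: x=[3.4638] v=[-2.0149]
Step 7: x=[3.1958] v=[-1.0722]
Step 8: x=[3.2045] v=[0.0349]
First v>=0 after going negative at step 8, time=2.0000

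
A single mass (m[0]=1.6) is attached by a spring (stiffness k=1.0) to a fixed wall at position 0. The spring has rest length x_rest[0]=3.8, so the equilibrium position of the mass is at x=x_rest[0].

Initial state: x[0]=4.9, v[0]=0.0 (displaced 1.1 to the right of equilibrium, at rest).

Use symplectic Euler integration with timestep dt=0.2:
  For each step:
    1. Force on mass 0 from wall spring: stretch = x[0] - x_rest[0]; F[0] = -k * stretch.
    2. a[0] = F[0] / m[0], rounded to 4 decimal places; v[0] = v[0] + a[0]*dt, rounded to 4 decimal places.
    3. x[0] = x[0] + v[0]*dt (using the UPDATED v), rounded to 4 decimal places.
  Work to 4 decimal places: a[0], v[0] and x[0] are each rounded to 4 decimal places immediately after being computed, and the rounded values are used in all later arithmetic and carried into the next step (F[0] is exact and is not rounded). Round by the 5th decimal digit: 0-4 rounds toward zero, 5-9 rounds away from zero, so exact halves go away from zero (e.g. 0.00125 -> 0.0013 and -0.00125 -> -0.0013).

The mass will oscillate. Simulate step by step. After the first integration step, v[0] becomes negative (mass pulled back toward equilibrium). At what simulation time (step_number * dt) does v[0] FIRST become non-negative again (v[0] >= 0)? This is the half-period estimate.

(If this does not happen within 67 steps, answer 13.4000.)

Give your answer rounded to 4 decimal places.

Step 0: x=[4.9000] v=[0.0000]
Step 1: x=[4.8725] v=[-0.1375]
Step 2: x=[4.8182] v=[-0.2716]
Step 3: x=[4.7384] v=[-0.3989]
Step 4: x=[4.6352] v=[-0.5162]
Step 5: x=[4.5111] v=[-0.6206]
Step 6: x=[4.3692] v=[-0.7095]
Step 7: x=[4.2131] v=[-0.7807]
Step 8: x=[4.0466] v=[-0.8323]
Step 9: x=[3.8740] v=[-0.8631]
Step 10: x=[3.6995] v=[-0.8724]
Step 11: x=[3.5275] v=[-0.8598]
Step 12: x=[3.3624] v=[-0.8257]
Step 13: x=[3.2082] v=[-0.7710]
Step 14: x=[3.0688] v=[-0.6970]
Step 15: x=[2.9477] v=[-0.6056]
Step 16: x=[2.8479] v=[-0.4991]
Step 17: x=[2.7719] v=[-0.3801]
Step 18: x=[2.7216] v=[-0.2516]
Step 19: x=[2.6982] v=[-0.1168]
Step 20: x=[2.7024] v=[0.0209]
First v>=0 after going negative at step 20, time=4.0000

Answer: 4.0000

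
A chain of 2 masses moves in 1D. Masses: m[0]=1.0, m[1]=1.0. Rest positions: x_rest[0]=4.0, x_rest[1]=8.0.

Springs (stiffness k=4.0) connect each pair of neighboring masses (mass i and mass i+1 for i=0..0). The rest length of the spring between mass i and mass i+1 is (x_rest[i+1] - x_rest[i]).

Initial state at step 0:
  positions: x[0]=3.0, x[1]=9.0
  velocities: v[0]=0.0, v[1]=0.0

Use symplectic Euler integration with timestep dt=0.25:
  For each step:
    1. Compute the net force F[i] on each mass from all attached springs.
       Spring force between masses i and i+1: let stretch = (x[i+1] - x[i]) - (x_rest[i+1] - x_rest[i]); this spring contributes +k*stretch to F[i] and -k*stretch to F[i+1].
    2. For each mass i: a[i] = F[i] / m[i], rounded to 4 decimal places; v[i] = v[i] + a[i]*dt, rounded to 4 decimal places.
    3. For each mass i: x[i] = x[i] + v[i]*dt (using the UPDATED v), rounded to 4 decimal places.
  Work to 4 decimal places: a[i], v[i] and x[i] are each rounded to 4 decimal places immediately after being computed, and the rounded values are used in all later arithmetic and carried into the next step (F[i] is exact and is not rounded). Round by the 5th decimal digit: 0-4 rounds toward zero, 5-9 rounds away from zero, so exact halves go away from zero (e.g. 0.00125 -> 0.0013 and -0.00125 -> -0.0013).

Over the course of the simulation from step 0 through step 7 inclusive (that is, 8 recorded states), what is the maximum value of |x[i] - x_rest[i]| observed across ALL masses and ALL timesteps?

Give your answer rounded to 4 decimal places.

Step 0: x=[3.0000 9.0000] v=[0.0000 0.0000]
Step 1: x=[3.5000 8.5000] v=[2.0000 -2.0000]
Step 2: x=[4.2500 7.7500] v=[3.0000 -3.0000]
Step 3: x=[4.8750 7.1250] v=[2.5000 -2.5000]
Step 4: x=[5.0625 6.9375] v=[0.7500 -0.7500]
Step 5: x=[4.7188 7.2813] v=[-1.3750 1.3750]
Step 6: x=[4.0157 7.9844] v=[-2.8125 2.8125]
Step 7: x=[3.3048 8.6954] v=[-2.8438 2.8438]
Max displacement = 1.0625

Answer: 1.0625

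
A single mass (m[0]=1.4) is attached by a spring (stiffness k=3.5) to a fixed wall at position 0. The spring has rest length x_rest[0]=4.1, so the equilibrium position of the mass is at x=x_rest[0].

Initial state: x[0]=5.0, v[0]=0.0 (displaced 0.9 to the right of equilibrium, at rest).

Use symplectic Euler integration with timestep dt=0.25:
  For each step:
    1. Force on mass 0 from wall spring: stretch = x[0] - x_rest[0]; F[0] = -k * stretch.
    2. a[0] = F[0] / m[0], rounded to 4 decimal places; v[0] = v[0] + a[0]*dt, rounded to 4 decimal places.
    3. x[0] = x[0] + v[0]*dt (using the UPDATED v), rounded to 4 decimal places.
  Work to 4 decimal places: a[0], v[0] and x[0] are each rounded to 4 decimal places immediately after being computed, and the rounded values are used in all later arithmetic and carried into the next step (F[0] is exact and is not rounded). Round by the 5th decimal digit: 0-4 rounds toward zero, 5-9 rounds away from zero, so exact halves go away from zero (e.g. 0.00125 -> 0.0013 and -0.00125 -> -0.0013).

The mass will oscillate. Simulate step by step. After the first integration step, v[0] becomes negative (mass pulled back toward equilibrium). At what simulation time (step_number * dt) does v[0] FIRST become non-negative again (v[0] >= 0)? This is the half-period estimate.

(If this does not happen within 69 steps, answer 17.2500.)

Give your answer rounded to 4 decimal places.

Step 0: x=[5.0000] v=[0.0000]
Step 1: x=[4.8594] v=[-0.5625]
Step 2: x=[4.6001] v=[-1.0371]
Step 3: x=[4.2627] v=[-1.3497]
Step 4: x=[3.8999] v=[-1.4514]
Step 5: x=[3.5683] v=[-1.3263]
Step 6: x=[3.3198] v=[-0.9940]
Step 7: x=[3.1932] v=[-0.5064]
Step 8: x=[3.2083] v=[0.0604]
First v>=0 after going negative at step 8, time=2.0000

Answer: 2.0000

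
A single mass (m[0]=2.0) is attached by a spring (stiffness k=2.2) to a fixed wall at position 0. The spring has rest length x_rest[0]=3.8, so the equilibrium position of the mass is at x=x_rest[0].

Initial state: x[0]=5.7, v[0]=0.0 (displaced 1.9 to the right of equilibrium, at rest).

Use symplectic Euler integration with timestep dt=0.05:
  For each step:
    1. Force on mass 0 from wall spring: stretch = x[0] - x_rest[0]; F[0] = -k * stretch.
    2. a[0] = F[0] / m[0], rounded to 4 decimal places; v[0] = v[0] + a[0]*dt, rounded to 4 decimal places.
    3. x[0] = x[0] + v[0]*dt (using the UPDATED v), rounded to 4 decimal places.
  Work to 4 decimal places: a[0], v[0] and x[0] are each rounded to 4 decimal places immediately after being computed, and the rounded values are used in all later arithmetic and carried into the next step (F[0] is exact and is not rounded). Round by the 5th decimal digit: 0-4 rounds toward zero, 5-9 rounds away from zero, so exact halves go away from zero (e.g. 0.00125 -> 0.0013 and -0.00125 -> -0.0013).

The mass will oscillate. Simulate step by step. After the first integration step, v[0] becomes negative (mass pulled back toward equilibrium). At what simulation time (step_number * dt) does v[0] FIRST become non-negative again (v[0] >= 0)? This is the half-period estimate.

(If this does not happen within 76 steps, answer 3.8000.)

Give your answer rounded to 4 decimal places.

Answer: 3.0000

Derivation:
Step 0: x=[5.7000] v=[0.0000]
Step 1: x=[5.6948] v=[-0.1045]
Step 2: x=[5.6844] v=[-0.2087]
Step 3: x=[5.6688] v=[-0.3123]
Step 4: x=[5.6480] v=[-0.4151]
Step 5: x=[5.6222] v=[-0.5167]
Step 6: x=[5.5914] v=[-0.6169]
Step 7: x=[5.5556] v=[-0.7154]
Step 8: x=[5.5150] v=[-0.8120]
Step 9: x=[5.4697] v=[-0.9063]
Step 10: x=[5.4198] v=[-0.9981]
Step 11: x=[5.3654] v=[-1.0872]
Step 12: x=[5.3067] v=[-1.1733]
Step 13: x=[5.2439] v=[-1.2562]
Step 14: x=[5.1771] v=[-1.3356]
Step 15: x=[5.1065] v=[-1.4113]
Step 16: x=[5.0323] v=[-1.4832]
Step 17: x=[4.9548] v=[-1.5510]
Step 18: x=[4.8741] v=[-1.6145]
Step 19: x=[4.7904] v=[-1.6736]
Step 20: x=[4.7040] v=[-1.7281]
Step 21: x=[4.6151] v=[-1.7778]
Step 22: x=[4.5240] v=[-1.8226]
Step 23: x=[4.4309] v=[-1.8624]
Step 24: x=[4.3360] v=[-1.8971]
Step 25: x=[4.2397] v=[-1.9266]
Step 26: x=[4.1422] v=[-1.9508]
Step 27: x=[4.0437] v=[-1.9696]
Step 28: x=[3.9446] v=[-1.9830]
Step 29: x=[3.8451] v=[-1.9910]
Step 30: x=[3.7454] v=[-1.9935]
Step 31: x=[3.6459] v=[-1.9905]
Step 32: x=[3.5468] v=[-1.9820]
Step 33: x=[3.4484] v=[-1.9681]
Step 34: x=[3.3510] v=[-1.9488]
Step 35: x=[3.2548] v=[-1.9241]
Step 36: x=[3.1601] v=[-1.8941]
Step 37: x=[3.0672] v=[-1.8589]
Step 38: x=[2.9763] v=[-1.8186]
Step 39: x=[2.8876] v=[-1.7733]
Step 40: x=[2.8014] v=[-1.7231]
Step 41: x=[2.7180] v=[-1.6682]
Step 42: x=[2.6376] v=[-1.6087]
Step 43: x=[2.5604] v=[-1.5448]
Step 44: x=[2.4866] v=[-1.4766]
Step 45: x=[2.4164] v=[-1.4044]
Step 46: x=[2.3500] v=[-1.3283]
Step 47: x=[2.2876] v=[-1.2486]
Step 48: x=[2.2293] v=[-1.1654]
Step 49: x=[2.1754] v=[-1.0790]
Step 50: x=[2.1259] v=[-0.9896]
Step 51: x=[2.0810] v=[-0.8975]
Step 52: x=[2.0409] v=[-0.8030]
Step 53: x=[2.0056] v=[-0.7063]
Step 54: x=[1.9752] v=[-0.6076]
Step 55: x=[1.9498] v=[-0.5072]
Step 56: x=[1.9295] v=[-0.4054]
Step 57: x=[1.9144] v=[-0.3025]
Step 58: x=[1.9045] v=[-0.1988]
Step 59: x=[1.8998] v=[-0.0945]
Step 60: x=[1.9003] v=[0.0100]
First v>=0 after going negative at step 60, time=3.0000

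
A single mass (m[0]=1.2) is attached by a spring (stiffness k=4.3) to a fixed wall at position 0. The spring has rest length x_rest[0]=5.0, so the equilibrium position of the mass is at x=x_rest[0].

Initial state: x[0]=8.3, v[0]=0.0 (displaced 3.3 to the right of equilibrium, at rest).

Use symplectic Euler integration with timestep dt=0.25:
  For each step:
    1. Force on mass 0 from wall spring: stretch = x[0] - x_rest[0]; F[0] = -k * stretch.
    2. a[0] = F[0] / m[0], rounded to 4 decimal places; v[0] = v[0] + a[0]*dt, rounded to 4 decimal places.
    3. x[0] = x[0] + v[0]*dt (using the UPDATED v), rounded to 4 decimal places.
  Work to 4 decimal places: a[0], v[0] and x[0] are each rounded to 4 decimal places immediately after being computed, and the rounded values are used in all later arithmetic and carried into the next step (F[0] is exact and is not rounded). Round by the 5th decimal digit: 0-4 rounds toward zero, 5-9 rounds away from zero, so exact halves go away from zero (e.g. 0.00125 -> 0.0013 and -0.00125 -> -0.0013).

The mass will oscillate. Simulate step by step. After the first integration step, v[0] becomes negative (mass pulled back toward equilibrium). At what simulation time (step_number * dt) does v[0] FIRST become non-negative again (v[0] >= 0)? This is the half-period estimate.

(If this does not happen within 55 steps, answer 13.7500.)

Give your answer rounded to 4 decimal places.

Step 0: x=[8.3000] v=[0.0000]
Step 1: x=[7.5609] v=[-2.9563]
Step 2: x=[6.2483] v=[-5.2505]
Step 3: x=[4.6561] v=[-6.3688]
Step 4: x=[3.1409] v=[-6.0607]
Step 5: x=[2.0421] v=[-4.3953]
Step 6: x=[1.6057] v=[-1.7455]
Step 7: x=[1.9295] v=[1.2952]
First v>=0 after going negative at step 7, time=1.7500

Answer: 1.7500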